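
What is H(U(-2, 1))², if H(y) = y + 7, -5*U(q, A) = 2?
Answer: 1089/25 ≈ 43.560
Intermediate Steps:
U(q, A) = -⅖ (U(q, A) = -⅕*2 = -⅖)
H(y) = 7 + y
H(U(-2, 1))² = (7 - ⅖)² = (33/5)² = 1089/25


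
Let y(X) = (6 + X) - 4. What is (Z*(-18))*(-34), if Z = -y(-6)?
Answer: 2448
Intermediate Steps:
y(X) = 2 + X
Z = 4 (Z = -(2 - 6) = -1*(-4) = 4)
(Z*(-18))*(-34) = (4*(-18))*(-34) = -72*(-34) = 2448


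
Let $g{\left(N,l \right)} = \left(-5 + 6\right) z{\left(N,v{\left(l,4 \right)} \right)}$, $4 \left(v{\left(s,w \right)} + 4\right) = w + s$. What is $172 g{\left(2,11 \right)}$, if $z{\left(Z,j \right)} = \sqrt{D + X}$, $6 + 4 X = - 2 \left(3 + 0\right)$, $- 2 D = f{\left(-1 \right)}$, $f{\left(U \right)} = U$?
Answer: $86 i \sqrt{10} \approx 271.96 i$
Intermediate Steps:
$D = \frac{1}{2}$ ($D = \left(- \frac{1}{2}\right) \left(-1\right) = \frac{1}{2} \approx 0.5$)
$X = -3$ ($X = - \frac{3}{2} + \frac{\left(-2\right) \left(3 + 0\right)}{4} = - \frac{3}{2} + \frac{\left(-2\right) 3}{4} = - \frac{3}{2} + \frac{1}{4} \left(-6\right) = - \frac{3}{2} - \frac{3}{2} = -3$)
$v{\left(s,w \right)} = -4 + \frac{s}{4} + \frac{w}{4}$ ($v{\left(s,w \right)} = -4 + \frac{w + s}{4} = -4 + \frac{s + w}{4} = -4 + \left(\frac{s}{4} + \frac{w}{4}\right) = -4 + \frac{s}{4} + \frac{w}{4}$)
$z{\left(Z,j \right)} = \frac{i \sqrt{10}}{2}$ ($z{\left(Z,j \right)} = \sqrt{\frac{1}{2} - 3} = \sqrt{- \frac{5}{2}} = \frac{i \sqrt{10}}{2}$)
$g{\left(N,l \right)} = \frac{i \sqrt{10}}{2}$ ($g{\left(N,l \right)} = \left(-5 + 6\right) \frac{i \sqrt{10}}{2} = 1 \frac{i \sqrt{10}}{2} = \frac{i \sqrt{10}}{2}$)
$172 g{\left(2,11 \right)} = 172 \frac{i \sqrt{10}}{2} = 86 i \sqrt{10}$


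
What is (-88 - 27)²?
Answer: 13225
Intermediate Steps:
(-88 - 27)² = (-115)² = 13225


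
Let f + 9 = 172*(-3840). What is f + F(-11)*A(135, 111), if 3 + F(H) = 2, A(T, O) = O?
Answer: -660600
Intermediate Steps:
F(H) = -1 (F(H) = -3 + 2 = -1)
f = -660489 (f = -9 + 172*(-3840) = -9 - 660480 = -660489)
f + F(-11)*A(135, 111) = -660489 - 1*111 = -660489 - 111 = -660600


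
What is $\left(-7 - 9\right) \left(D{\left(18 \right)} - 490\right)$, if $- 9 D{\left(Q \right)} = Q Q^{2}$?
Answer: $18208$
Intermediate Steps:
$D{\left(Q \right)} = - \frac{Q^{3}}{9}$ ($D{\left(Q \right)} = - \frac{Q Q^{2}}{9} = - \frac{Q^{3}}{9}$)
$\left(-7 - 9\right) \left(D{\left(18 \right)} - 490\right) = \left(-7 - 9\right) \left(- \frac{18^{3}}{9} - 490\right) = \left(-7 - 9\right) \left(\left(- \frac{1}{9}\right) 5832 - 490\right) = - 16 \left(-648 - 490\right) = \left(-16\right) \left(-1138\right) = 18208$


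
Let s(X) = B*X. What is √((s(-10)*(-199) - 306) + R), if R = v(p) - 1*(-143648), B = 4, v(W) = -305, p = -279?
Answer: √150997 ≈ 388.58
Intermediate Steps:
R = 143343 (R = -305 - 1*(-143648) = -305 + 143648 = 143343)
s(X) = 4*X
√((s(-10)*(-199) - 306) + R) = √(((4*(-10))*(-199) - 306) + 143343) = √((-40*(-199) - 306) + 143343) = √((7960 - 306) + 143343) = √(7654 + 143343) = √150997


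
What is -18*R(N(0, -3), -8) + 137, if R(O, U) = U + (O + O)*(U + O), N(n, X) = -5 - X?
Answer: -439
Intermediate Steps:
R(O, U) = U + 2*O*(O + U) (R(O, U) = U + (2*O)*(O + U) = U + 2*O*(O + U))
-18*R(N(0, -3), -8) + 137 = -18*(-8 + 2*(-5 - 1*(-3))**2 + 2*(-5 - 1*(-3))*(-8)) + 137 = -18*(-8 + 2*(-5 + 3)**2 + 2*(-5 + 3)*(-8)) + 137 = -18*(-8 + 2*(-2)**2 + 2*(-2)*(-8)) + 137 = -18*(-8 + 2*4 + 32) + 137 = -18*(-8 + 8 + 32) + 137 = -18*32 + 137 = -576 + 137 = -439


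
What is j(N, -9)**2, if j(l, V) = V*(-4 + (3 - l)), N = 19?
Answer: 32400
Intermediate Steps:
j(l, V) = V*(-1 - l)
j(N, -9)**2 = (-1*(-9)*(1 + 19))**2 = (-1*(-9)*20)**2 = 180**2 = 32400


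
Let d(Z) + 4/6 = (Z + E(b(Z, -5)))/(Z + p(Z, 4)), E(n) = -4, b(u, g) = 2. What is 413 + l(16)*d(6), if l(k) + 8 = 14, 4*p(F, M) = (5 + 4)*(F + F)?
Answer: 4503/11 ≈ 409.36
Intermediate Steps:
p(F, M) = 9*F/2 (p(F, M) = ((5 + 4)*(F + F))/4 = (9*(2*F))/4 = (18*F)/4 = 9*F/2)
l(k) = 6 (l(k) = -8 + 14 = 6)
d(Z) = -⅔ + 2*(-4 + Z)/(11*Z) (d(Z) = -⅔ + (Z - 4)/(Z + 9*Z/2) = -⅔ + (-4 + Z)/((11*Z/2)) = -⅔ + (-4 + Z)*(2/(11*Z)) = -⅔ + 2*(-4 + Z)/(11*Z))
413 + l(16)*d(6) = 413 + 6*((8/33)*(-3 - 2*6)/6) = 413 + 6*((8/33)*(⅙)*(-3 - 12)) = 413 + 6*((8/33)*(⅙)*(-15)) = 413 + 6*(-20/33) = 413 - 40/11 = 4503/11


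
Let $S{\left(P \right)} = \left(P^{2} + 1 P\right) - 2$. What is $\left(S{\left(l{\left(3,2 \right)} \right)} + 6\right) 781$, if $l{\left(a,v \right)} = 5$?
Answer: $26554$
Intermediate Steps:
$S{\left(P \right)} = -2 + P + P^{2}$ ($S{\left(P \right)} = \left(P^{2} + P\right) - 2 = \left(P + P^{2}\right) - 2 = -2 + P + P^{2}$)
$\left(S{\left(l{\left(3,2 \right)} \right)} + 6\right) 781 = \left(\left(-2 + 5 + 5^{2}\right) + 6\right) 781 = \left(\left(-2 + 5 + 25\right) + 6\right) 781 = \left(28 + 6\right) 781 = 34 \cdot 781 = 26554$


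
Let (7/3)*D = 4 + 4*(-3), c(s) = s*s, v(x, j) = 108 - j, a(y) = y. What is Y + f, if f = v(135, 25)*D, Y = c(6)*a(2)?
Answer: -1488/7 ≈ -212.57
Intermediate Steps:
c(s) = s**2
D = -24/7 (D = 3*(4 + 4*(-3))/7 = 3*(4 - 12)/7 = (3/7)*(-8) = -24/7 ≈ -3.4286)
Y = 72 (Y = 6**2*2 = 36*2 = 72)
f = -1992/7 (f = (108 - 1*25)*(-24/7) = (108 - 25)*(-24/7) = 83*(-24/7) = -1992/7 ≈ -284.57)
Y + f = 72 - 1992/7 = -1488/7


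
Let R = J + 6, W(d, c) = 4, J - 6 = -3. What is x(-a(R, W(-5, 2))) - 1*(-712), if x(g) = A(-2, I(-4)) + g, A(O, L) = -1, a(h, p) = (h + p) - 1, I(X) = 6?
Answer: 699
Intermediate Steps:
J = 3 (J = 6 - 3 = 3)
R = 9 (R = 3 + 6 = 9)
a(h, p) = -1 + h + p
x(g) = -1 + g
x(-a(R, W(-5, 2))) - 1*(-712) = (-1 - (-1 + 9 + 4)) - 1*(-712) = (-1 - 1*12) + 712 = (-1 - 12) + 712 = -13 + 712 = 699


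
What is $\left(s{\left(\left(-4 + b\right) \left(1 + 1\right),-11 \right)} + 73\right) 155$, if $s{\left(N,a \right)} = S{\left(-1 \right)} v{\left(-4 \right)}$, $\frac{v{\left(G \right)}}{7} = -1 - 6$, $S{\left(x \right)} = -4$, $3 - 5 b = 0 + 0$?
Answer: $41695$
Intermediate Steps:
$b = \frac{3}{5}$ ($b = \frac{3}{5} - \frac{0 + 0}{5} = \frac{3}{5} - 0 = \frac{3}{5} + 0 = \frac{3}{5} \approx 0.6$)
$v{\left(G \right)} = -49$ ($v{\left(G \right)} = 7 \left(-1 - 6\right) = 7 \left(-7\right) = -49$)
$s{\left(N,a \right)} = 196$ ($s{\left(N,a \right)} = \left(-4\right) \left(-49\right) = 196$)
$\left(s{\left(\left(-4 + b\right) \left(1 + 1\right),-11 \right)} + 73\right) 155 = \left(196 + 73\right) 155 = 269 \cdot 155 = 41695$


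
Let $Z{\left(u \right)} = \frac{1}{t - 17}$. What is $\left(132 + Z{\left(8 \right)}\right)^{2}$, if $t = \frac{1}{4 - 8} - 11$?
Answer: $\frac{222367744}{12769} \approx 17415.0$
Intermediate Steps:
$t = - \frac{45}{4}$ ($t = \frac{1}{-4} - 11 = - \frac{1}{4} - 11 = - \frac{45}{4} \approx -11.25$)
$Z{\left(u \right)} = - \frac{4}{113}$ ($Z{\left(u \right)} = \frac{1}{- \frac{45}{4} - 17} = \frac{1}{- \frac{113}{4}} = - \frac{4}{113}$)
$\left(132 + Z{\left(8 \right)}\right)^{2} = \left(132 - \frac{4}{113}\right)^{2} = \left(\frac{14912}{113}\right)^{2} = \frac{222367744}{12769}$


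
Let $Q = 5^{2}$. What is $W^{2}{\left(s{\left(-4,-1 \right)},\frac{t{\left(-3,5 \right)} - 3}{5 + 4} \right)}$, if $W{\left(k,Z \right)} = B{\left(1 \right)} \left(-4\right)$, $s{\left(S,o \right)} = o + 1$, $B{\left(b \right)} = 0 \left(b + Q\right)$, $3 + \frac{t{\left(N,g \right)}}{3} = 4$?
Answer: $0$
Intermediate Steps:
$t{\left(N,g \right)} = 3$ ($t{\left(N,g \right)} = -9 + 3 \cdot 4 = -9 + 12 = 3$)
$Q = 25$
$B{\left(b \right)} = 0$ ($B{\left(b \right)} = 0 \left(b + 25\right) = 0 \left(25 + b\right) = 0$)
$s{\left(S,o \right)} = 1 + o$
$W{\left(k,Z \right)} = 0$ ($W{\left(k,Z \right)} = 0 \left(-4\right) = 0$)
$W^{2}{\left(s{\left(-4,-1 \right)},\frac{t{\left(-3,5 \right)} - 3}{5 + 4} \right)} = 0^{2} = 0$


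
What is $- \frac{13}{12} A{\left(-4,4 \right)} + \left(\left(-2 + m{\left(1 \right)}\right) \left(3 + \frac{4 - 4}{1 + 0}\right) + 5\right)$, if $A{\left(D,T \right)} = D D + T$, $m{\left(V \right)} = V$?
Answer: $- \frac{59}{3} \approx -19.667$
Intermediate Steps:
$A{\left(D,T \right)} = T + D^{2}$ ($A{\left(D,T \right)} = D^{2} + T = T + D^{2}$)
$- \frac{13}{12} A{\left(-4,4 \right)} + \left(\left(-2 + m{\left(1 \right)}\right) \left(3 + \frac{4 - 4}{1 + 0}\right) + 5\right) = - \frac{13}{12} \left(4 + \left(-4\right)^{2}\right) + \left(\left(-2 + 1\right) \left(3 + \frac{4 - 4}{1 + 0}\right) + 5\right) = \left(-13\right) \frac{1}{12} \left(4 + 16\right) + \left(- (3 + \frac{0}{1}) + 5\right) = \left(- \frac{13}{12}\right) 20 + \left(- (3 + 0 \cdot 1) + 5\right) = - \frac{65}{3} + \left(- (3 + 0) + 5\right) = - \frac{65}{3} + \left(\left(-1\right) 3 + 5\right) = - \frac{65}{3} + \left(-3 + 5\right) = - \frac{65}{3} + 2 = - \frac{59}{3}$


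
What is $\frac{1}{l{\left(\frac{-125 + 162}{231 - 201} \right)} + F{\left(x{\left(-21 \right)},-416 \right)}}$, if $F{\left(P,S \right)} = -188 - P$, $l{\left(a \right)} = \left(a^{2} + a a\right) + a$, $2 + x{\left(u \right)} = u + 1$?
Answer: $- \frac{225}{36388} \approx -0.0061834$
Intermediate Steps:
$x{\left(u \right)} = -1 + u$ ($x{\left(u \right)} = -2 + \left(u + 1\right) = -2 + \left(1 + u\right) = -1 + u$)
$l{\left(a \right)} = a + 2 a^{2}$ ($l{\left(a \right)} = \left(a^{2} + a^{2}\right) + a = 2 a^{2} + a = a + 2 a^{2}$)
$\frac{1}{l{\left(\frac{-125 + 162}{231 - 201} \right)} + F{\left(x{\left(-21 \right)},-416 \right)}} = \frac{1}{\frac{-125 + 162}{231 - 201} \left(1 + 2 \frac{-125 + 162}{231 - 201}\right) - 166} = \frac{1}{\frac{37}{30} \left(1 + 2 \cdot \frac{37}{30}\right) - 166} = \frac{1}{37 \cdot \frac{1}{30} \left(1 + 2 \cdot 37 \cdot \frac{1}{30}\right) + \left(-188 + 22\right)} = \frac{1}{\frac{37 \left(1 + 2 \cdot \frac{37}{30}\right)}{30} - 166} = \frac{1}{\frac{37 \left(1 + \frac{37}{15}\right)}{30} - 166} = \frac{1}{\frac{37}{30} \cdot \frac{52}{15} - 166} = \frac{1}{\frac{962}{225} - 166} = \frac{1}{- \frac{36388}{225}} = - \frac{225}{36388}$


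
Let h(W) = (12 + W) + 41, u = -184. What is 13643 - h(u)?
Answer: 13774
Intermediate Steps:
h(W) = 53 + W
13643 - h(u) = 13643 - (53 - 184) = 13643 - 1*(-131) = 13643 + 131 = 13774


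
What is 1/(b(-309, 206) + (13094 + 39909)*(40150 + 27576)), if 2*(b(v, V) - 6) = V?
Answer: 1/3589681287 ≈ 2.7858e-10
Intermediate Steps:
b(v, V) = 6 + V/2
1/(b(-309, 206) + (13094 + 39909)*(40150 + 27576)) = 1/((6 + (½)*206) + (13094 + 39909)*(40150 + 27576)) = 1/((6 + 103) + 53003*67726) = 1/(109 + 3589681178) = 1/3589681287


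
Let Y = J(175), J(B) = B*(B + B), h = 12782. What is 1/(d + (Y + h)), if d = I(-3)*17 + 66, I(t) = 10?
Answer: 1/74268 ≈ 1.3465e-5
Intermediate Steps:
J(B) = 2*B**2 (J(B) = B*(2*B) = 2*B**2)
Y = 61250 (Y = 2*175**2 = 2*30625 = 61250)
d = 236 (d = 10*17 + 66 = 170 + 66 = 236)
1/(d + (Y + h)) = 1/(236 + (61250 + 12782)) = 1/(236 + 74032) = 1/74268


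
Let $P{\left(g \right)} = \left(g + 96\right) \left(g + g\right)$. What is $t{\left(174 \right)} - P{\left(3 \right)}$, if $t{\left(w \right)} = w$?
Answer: $-420$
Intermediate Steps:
$P{\left(g \right)} = 2 g \left(96 + g\right)$ ($P{\left(g \right)} = \left(96 + g\right) 2 g = 2 g \left(96 + g\right)$)
$t{\left(174 \right)} - P{\left(3 \right)} = 174 - 2 \cdot 3 \left(96 + 3\right) = 174 - 2 \cdot 3 \cdot 99 = 174 - 594 = -420$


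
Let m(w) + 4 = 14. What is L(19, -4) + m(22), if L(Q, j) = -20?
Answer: -10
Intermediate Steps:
m(w) = 10 (m(w) = -4 + 14 = 10)
L(19, -4) + m(22) = -20 + 10 = -10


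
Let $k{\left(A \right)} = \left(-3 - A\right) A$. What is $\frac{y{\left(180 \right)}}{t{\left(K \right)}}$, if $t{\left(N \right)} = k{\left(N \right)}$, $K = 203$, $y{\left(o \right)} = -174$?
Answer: $\frac{3}{721} \approx 0.0041609$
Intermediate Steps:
$k{\left(A \right)} = A \left(-3 - A\right)$
$t{\left(N \right)} = - N \left(3 + N\right)$
$\frac{y{\left(180 \right)}}{t{\left(K \right)}} = - \frac{174}{\left(-1\right) 203 \left(3 + 203\right)} = - \frac{174}{\left(-1\right) 203 \cdot 206} = - \frac{174}{-41818} = \left(-174\right) \left(- \frac{1}{41818}\right) = \frac{3}{721}$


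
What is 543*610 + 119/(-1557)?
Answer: 515724991/1557 ≈ 3.3123e+5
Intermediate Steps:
543*610 + 119/(-1557) = 331230 + 119*(-1/1557) = 331230 - 119/1557 = 515724991/1557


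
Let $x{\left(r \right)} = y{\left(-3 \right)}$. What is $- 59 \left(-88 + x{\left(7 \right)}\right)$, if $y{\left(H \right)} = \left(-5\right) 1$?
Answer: $5487$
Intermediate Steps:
$y{\left(H \right)} = -5$
$x{\left(r \right)} = -5$
$- 59 \left(-88 + x{\left(7 \right)}\right) = - 59 \left(-88 - 5\right) = \left(-59\right) \left(-93\right) = 5487$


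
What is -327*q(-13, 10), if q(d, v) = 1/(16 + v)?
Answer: -327/26 ≈ -12.577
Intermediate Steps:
-327*q(-13, 10) = -327/(16 + 10) = -327/26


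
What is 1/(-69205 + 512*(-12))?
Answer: -1/75349 ≈ -1.3272e-5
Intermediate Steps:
1/(-69205 + 512*(-12)) = 1/(-69205 - 6144) = 1/(-75349) = -1/75349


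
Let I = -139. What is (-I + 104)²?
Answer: 59049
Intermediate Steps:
(-I + 104)² = (-1*(-139) + 104)² = (139 + 104)² = 243² = 59049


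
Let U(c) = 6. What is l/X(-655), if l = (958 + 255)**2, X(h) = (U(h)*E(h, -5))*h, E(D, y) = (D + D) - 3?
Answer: 1471369/5160090 ≈ 0.28514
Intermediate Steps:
E(D, y) = -3 + 2*D (E(D, y) = 2*D - 3 = -3 + 2*D)
X(h) = h*(-18 + 12*h) (X(h) = (6*(-3 + 2*h))*h = (-18 + 12*h)*h = h*(-18 + 12*h))
l = 1471369 (l = 1213**2 = 1471369)
l/X(-655) = 1471369/((6*(-655)*(-3 + 2*(-655)))) = 1471369/((6*(-655)*(-3 - 1310))) = 1471369/((6*(-655)*(-1313))) = 1471369/5160090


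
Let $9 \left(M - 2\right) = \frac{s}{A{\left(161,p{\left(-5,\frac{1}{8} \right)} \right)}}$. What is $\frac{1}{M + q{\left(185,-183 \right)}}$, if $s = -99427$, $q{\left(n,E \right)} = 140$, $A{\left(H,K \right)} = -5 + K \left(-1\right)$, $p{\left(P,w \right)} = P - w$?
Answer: $- \frac{9}{794138} \approx -1.1333 \cdot 10^{-5}$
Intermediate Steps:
$A{\left(H,K \right)} = -5 - K$
$M = - \frac{795398}{9}$ ($M = 2 + \frac{\left(-99427\right) \frac{1}{-5 - \left(-5 - \frac{1}{8}\right)}}{9} = 2 + \frac{\left(-99427\right) \frac{1}{-5 - - \frac{41}{8}}}{9} = 2 + \frac{\left(-99427\right) \frac{1}{-5 + \frac{41}{8}}}{9} = 2 + \frac{\left(-99427\right) \frac{1}{\frac{1}{8}}}{9} = 2 + \frac{\left(-99427\right) 8}{9} = 2 + \frac{1}{9} \left(-795416\right) = 2 - \frac{795416}{9} = - \frac{795398}{9} \approx -88378.0$)
$\frac{1}{M + q{\left(185,-183 \right)}} = \frac{1}{- \frac{795398}{9} + 140} = \frac{1}{- \frac{794138}{9}} = - \frac{9}{794138}$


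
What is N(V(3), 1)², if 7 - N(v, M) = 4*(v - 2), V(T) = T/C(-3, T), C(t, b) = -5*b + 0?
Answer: 6241/25 ≈ 249.64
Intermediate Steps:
C(t, b) = -5*b
V(T) = -⅕ (V(T) = T/((-5*T)) = T*(-1/(5*T)) = -⅕)
N(v, M) = 15 - 4*v (N(v, M) = 7 - 4*(v - 2) = 7 - 4*(-2 + v) = 7 - (-8 + 4*v) = 7 + (8 - 4*v) = 15 - 4*v)
N(V(3), 1)² = (15 - 4*(-⅕))² = (15 + ⅘)² = (79/5)² = 6241/25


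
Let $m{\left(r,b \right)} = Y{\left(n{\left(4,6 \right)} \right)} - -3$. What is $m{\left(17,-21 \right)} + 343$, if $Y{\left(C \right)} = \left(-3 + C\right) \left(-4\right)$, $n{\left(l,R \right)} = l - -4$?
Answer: $326$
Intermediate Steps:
$n{\left(l,R \right)} = 4 + l$ ($n{\left(l,R \right)} = l + 4 = 4 + l$)
$Y{\left(C \right)} = 12 - 4 C$
$m{\left(r,b \right)} = -17$ ($m{\left(r,b \right)} = \left(12 - 4 \left(4 + 4\right)\right) - -3 = \left(12 - 32\right) + 3 = -20 + 3 = -17$)
$m{\left(17,-21 \right)} + 343 = -17 + 343 = 326$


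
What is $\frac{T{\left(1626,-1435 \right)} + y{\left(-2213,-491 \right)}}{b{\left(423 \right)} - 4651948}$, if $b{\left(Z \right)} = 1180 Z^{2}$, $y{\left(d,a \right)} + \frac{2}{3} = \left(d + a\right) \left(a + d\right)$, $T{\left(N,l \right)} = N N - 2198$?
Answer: $\frac{3732485}{77431602} \approx 0.048204$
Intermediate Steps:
$T{\left(N,l \right)} = -2198 + N^{2}$ ($T{\left(N,l \right)} = N^{2} - 2198 = -2198 + N^{2}$)
$y{\left(d,a \right)} = - \frac{2}{3} + \left(a + d\right)^{2}$ ($y{\left(d,a \right)} = - \frac{2}{3} + \left(d + a\right) \left(a + d\right) = - \frac{2}{3} + \left(a + d\right) \left(a + d\right) = - \frac{2}{3} + \left(a + d\right)^{2}$)
$\frac{T{\left(1626,-1435 \right)} + y{\left(-2213,-491 \right)}}{b{\left(423 \right)} - 4651948} = \frac{\left(-2198 + 1626^{2}\right) - \left(\frac{2}{3} - \left(-491 - 2213\right)^{2}\right)}{1180 \cdot 423^{2} - 4651948} = \frac{\left(-2198 + 2643876\right) - \left(\frac{2}{3} - \left(-2704\right)^{2}\right)}{1180 \cdot 178929 - 4651948} = \frac{2641678 + \left(- \frac{2}{3} + 7311616\right)}{211136220 - 4651948} = \frac{2641678 + \frac{21934846}{3}}{206484272} = \frac{29859880}{3} \cdot \frac{1}{206484272} = \frac{3732485}{77431602}$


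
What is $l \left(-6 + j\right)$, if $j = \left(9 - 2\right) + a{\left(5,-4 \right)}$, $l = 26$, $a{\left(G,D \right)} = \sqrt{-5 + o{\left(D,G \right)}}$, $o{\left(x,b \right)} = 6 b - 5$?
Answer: $26 + 52 \sqrt{5} \approx 142.28$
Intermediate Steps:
$o{\left(x,b \right)} = -5 + 6 b$
$a{\left(G,D \right)} = \sqrt{-10 + 6 G}$ ($a{\left(G,D \right)} = \sqrt{-5 + \left(-5 + 6 G\right)} = \sqrt{-10 + 6 G}$)
$j = 7 + 2 \sqrt{5}$ ($j = \left(9 - 2\right) + \sqrt{-10 + 6 \cdot 5} = 7 + \sqrt{-10 + 30} = 7 + \sqrt{20} = 7 + 2 \sqrt{5} \approx 11.472$)
$l \left(-6 + j\right) = 26 \left(-6 + \left(7 + 2 \sqrt{5}\right)\right) = 26 \left(1 + 2 \sqrt{5}\right) = 26 + 52 \sqrt{5}$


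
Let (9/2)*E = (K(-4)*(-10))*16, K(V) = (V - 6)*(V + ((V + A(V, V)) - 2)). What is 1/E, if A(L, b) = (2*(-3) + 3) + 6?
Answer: -9/22400 ≈ -0.00040179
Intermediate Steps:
A(L, b) = 3 (A(L, b) = (-6 + 3) + 6 = -3 + 6 = 3)
K(V) = (1 + 2*V)*(-6 + V) (K(V) = (V - 6)*(V + ((V + 3) - 2)) = (-6 + V)*(V + ((3 + V) - 2)) = (-6 + V)*(V + (1 + V)) = (-6 + V)*(1 + 2*V) = (1 + 2*V)*(-6 + V))
E = -22400/9 (E = 2*(((-6 - 11*(-4) + 2*(-4)**2)*(-10))*16)/9 = 2*(((-6 + 44 + 2*16)*(-10))*16)/9 = 2*(((-6 + 44 + 32)*(-10))*16)/9 = 2*((70*(-10))*16)/9 = 2*(-700*16)/9 = (2/9)*(-11200) = -22400/9 ≈ -2488.9)
1/E = 1/(-22400/9) = -9/22400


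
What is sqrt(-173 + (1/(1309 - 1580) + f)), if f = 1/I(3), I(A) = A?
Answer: I*sqrt(114129753)/813 ≈ 13.14*I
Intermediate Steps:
f = 1/3 ≈ 0.33333
sqrt(-173 + (1/(1309 - 1580) + f)) = sqrt(-173 + (1/(1309 - 1580) + 1/3)) = sqrt(-173 + (1/(-271) + 1/3)) = sqrt(-173 + (-1/271 + 1/3)) = sqrt(-173 + 268/813) = sqrt(-140381/813) = I*sqrt(114129753)/813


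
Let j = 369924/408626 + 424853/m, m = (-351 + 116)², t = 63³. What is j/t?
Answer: 97017517439/2821326665964975 ≈ 3.4387e-5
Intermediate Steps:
t = 250047
m = 55225 (m = (-235)² = 55225)
j = 97017517439/11283185425 (j = 369924/408626 + 424853/55225 = 369924*(1/408626) + 424853*(1/55225) = 184962/204313 + 424853/55225 = 97017517439/11283185425 ≈ 8.5984)
j/t = (97017517439/11283185425)/250047 = (97017517439/11283185425)*(1/250047) = 97017517439/2821326665964975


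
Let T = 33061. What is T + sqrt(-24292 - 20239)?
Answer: 33061 + I*sqrt(44531) ≈ 33061.0 + 211.02*I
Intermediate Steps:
T + sqrt(-24292 - 20239) = 33061 + sqrt(-24292 - 20239) = 33061 + sqrt(-44531) = 33061 + I*sqrt(44531)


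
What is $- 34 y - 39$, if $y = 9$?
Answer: $-345$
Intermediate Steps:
$- 34 y - 39 = \left(-34\right) 9 - 39 = -306 - 39 = -345$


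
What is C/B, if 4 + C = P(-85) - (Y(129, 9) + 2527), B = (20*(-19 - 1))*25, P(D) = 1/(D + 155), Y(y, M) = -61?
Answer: 172899/700000 ≈ 0.24700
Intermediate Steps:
P(D) = 1/(155 + D)
B = -10000 (B = (20*(-20))*25 = -400*25 = -10000)
C = -172899/70 (C = -4 + (1/(155 - 85) - (-61 + 2527)) = -4 + (1/70 - 1*2466) = -4 + (1/70 - 2466) = -4 - 172619/70 = -172899/70 ≈ -2470.0)
C/B = -172899/70/(-10000) = -172899/70*(-1/10000) = 172899/700000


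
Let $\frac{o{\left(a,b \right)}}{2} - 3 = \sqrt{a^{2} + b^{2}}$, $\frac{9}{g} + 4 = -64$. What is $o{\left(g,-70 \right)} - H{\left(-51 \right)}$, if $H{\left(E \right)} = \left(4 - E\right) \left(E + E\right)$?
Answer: $5616 + \frac{\sqrt{22657681}}{34} \approx 5756.0$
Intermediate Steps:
$g = - \frac{9}{68}$ ($g = \frac{9}{-4 - 64} = \frac{9}{-68} = 9 \left(- \frac{1}{68}\right) = - \frac{9}{68} \approx -0.13235$)
$H{\left(E \right)} = 2 E \left(4 - E\right)$ ($H{\left(E \right)} = \left(4 - E\right) 2 E = 2 E \left(4 - E\right)$)
$o{\left(a,b \right)} = 6 + 2 \sqrt{a^{2} + b^{2}}$
$o{\left(g,-70 \right)} - H{\left(-51 \right)} = \left(6 + 2 \sqrt{\left(- \frac{9}{68}\right)^{2} + \left(-70\right)^{2}}\right) - 2 \left(-51\right) \left(4 - -51\right) = \left(6 + 2 \sqrt{\frac{81}{4624} + 4900}\right) - 2 \left(-51\right) \left(4 + 51\right) = \left(6 + 2 \sqrt{\frac{22657681}{4624}}\right) - 2 \left(-51\right) 55 = \left(6 + 2 \frac{\sqrt{22657681}}{68}\right) - -5610 = \left(6 + \frac{\sqrt{22657681}}{34}\right) + 5610 = 5616 + \frac{\sqrt{22657681}}{34}$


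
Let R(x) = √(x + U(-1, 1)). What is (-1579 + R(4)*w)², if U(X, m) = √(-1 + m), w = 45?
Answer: 2217121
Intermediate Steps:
R(x) = √x (R(x) = √(x + √(-1 + 1)) = √(x + √0) = √(x + 0) = √x)
(-1579 + R(4)*w)² = (-1579 + √4*45)² = (-1579 + 2*45)² = (-1579 + 90)² = (-1489)² = 2217121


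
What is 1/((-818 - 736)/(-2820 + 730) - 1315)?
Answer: -1045/1373398 ≈ -0.00076089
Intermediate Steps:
1/((-818 - 736)/(-2820 + 730) - 1315) = 1/(-1554/(-2090) - 1315) = 1/(-1554*(-1/2090) - 1315) = 1/(777/1045 - 1315) = 1/(-1373398/1045) = -1045/1373398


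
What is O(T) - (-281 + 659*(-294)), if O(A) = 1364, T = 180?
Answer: 195391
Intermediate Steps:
O(T) - (-281 + 659*(-294)) = 1364 - (-281 + 659*(-294)) = 1364 - (-281 - 193746) = 1364 - 1*(-194027) = 1364 + 194027 = 195391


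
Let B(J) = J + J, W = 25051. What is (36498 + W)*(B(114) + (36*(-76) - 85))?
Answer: -159596557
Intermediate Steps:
B(J) = 2*J
(36498 + W)*(B(114) + (36*(-76) - 85)) = (36498 + 25051)*(2*114 + (36*(-76) - 85)) = 61549*(228 + (-2736 - 85)) = 61549*(228 - 2821) = 61549*(-2593) = -159596557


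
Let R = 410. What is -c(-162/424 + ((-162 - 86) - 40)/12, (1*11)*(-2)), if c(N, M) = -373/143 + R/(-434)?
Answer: 110256/31031 ≈ 3.5531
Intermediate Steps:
c(N, M) = -110256/31031 (c(N, M) = -373/143 + 410/(-434) = -373*1/143 + 410*(-1/434) = -373/143 - 205/217 = -110256/31031)
-c(-162/424 + ((-162 - 86) - 40)/12, (1*11)*(-2)) = -1*(-110256/31031) = 110256/31031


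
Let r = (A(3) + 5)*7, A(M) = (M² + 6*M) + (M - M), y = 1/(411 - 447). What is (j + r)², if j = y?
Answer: 65011969/1296 ≈ 50164.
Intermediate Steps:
y = -1/36 (y = 1/(-36) = -1/36 ≈ -0.027778)
A(M) = M² + 6*M (A(M) = (M² + 6*M) + 0 = M² + 6*M)
j = -1/36 ≈ -0.027778
r = 224 (r = (3*(6 + 3) + 5)*7 = (3*9 + 5)*7 = (27 + 5)*7 = 32*7 = 224)
(j + r)² = (-1/36 + 224)² = (8063/36)² = 65011969/1296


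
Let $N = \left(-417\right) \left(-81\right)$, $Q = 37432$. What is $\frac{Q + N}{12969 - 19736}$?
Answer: $- \frac{71209}{6767} \approx -10.523$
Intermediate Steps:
$N = 33777$
$\frac{Q + N}{12969 - 19736} = \frac{37432 + 33777}{12969 - 19736} = \frac{71209}{-6767} = 71209 \left(- \frac{1}{6767}\right) = - \frac{71209}{6767}$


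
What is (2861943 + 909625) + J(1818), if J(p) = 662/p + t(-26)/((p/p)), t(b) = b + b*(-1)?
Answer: 3428355643/909 ≈ 3.7716e+6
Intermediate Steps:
t(b) = 0 (t(b) = b - b = 0)
J(p) = 662/p (J(p) = 662/p + 0/((p/p)) = 662/p + 0/1 = 662/p + 0*1 = 662/p + 0 = 662/p)
(2861943 + 909625) + J(1818) = (2861943 + 909625) + 662/1818 = 3771568 + 662*(1/1818) = 3771568 + 331/909 = 3428355643/909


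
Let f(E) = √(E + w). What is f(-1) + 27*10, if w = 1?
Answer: 270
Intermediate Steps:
f(E) = √(1 + E) (f(E) = √(E + 1) = √(1 + E))
f(-1) + 27*10 = √(1 - 1) + 27*10 = √0 + 270 = 0 + 270 = 270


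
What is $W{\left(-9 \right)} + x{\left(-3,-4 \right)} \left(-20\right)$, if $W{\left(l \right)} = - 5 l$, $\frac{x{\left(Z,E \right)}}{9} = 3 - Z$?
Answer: $-1035$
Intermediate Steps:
$x{\left(Z,E \right)} = 27 - 9 Z$ ($x{\left(Z,E \right)} = 9 \left(3 - Z\right) = 27 - 9 Z$)
$W{\left(-9 \right)} + x{\left(-3,-4 \right)} \left(-20\right) = \left(-5\right) \left(-9\right) + \left(27 - -27\right) \left(-20\right) = 45 + \left(27 + 27\right) \left(-20\right) = 45 + 54 \left(-20\right) = 45 - 1080 = -1035$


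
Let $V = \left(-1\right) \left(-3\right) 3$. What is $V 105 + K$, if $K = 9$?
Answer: $954$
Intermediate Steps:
$V = 9$ ($V = 3 \cdot 3 = 9$)
$V 105 + K = 9 \cdot 105 + 9 = 945 + 9 = 954$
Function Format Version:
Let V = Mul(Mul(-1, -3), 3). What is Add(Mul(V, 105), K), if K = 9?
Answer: 954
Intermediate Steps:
V = 9 (V = Mul(3, 3) = 9)
Add(Mul(V, 105), K) = Add(Mul(9, 105), 9) = Add(945, 9) = 954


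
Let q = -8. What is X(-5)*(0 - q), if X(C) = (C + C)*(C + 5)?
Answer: 0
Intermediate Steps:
X(C) = 2*C*(5 + C) (X(C) = (2*C)*(5 + C) = 2*C*(5 + C))
X(-5)*(0 - q) = (2*(-5)*(5 - 5))*(0 - 1*(-8)) = (2*(-5)*0)*(0 + 8) = 0*8 = 0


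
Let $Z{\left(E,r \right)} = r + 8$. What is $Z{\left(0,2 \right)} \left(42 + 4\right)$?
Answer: $460$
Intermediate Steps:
$Z{\left(E,r \right)} = 8 + r$
$Z{\left(0,2 \right)} \left(42 + 4\right) = \left(8 + 2\right) \left(42 + 4\right) = 10 \cdot 46 = 460$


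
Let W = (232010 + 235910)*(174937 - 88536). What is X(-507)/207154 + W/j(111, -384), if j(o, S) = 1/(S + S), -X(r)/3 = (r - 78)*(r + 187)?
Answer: -3215991745479325920/103577 ≈ -3.1049e+13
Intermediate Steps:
X(r) = -3*(-78 + r)*(187 + r) (X(r) = -3*(r - 78)*(r + 187) = -3*(-78 + r)*(187 + r))
j(o, S) = 1/(2*S)
W = 40428755920 (W = 467920*86401 = 40428755920)
X(-507)/207154 + W/j(111, -384) = (43758 - 327*(-507) - 3*(-507)**2)/207154 + 40428755920/(((1/2)/(-384))) = (43758 + 165789 - 3*257049)*(1/207154) + 40428755920/(((1/2)*(-1/384))) = (43758 + 165789 - 771147)*(1/207154) + 40428755920/(-1/768) = -561600*1/207154 + 40428755920*(-768) = -280800/103577 - 31049284546560 = -3215991745479325920/103577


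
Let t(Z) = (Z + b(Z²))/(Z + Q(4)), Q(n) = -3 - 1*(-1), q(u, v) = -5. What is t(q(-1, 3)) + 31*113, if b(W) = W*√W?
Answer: 24401/7 ≈ 3485.9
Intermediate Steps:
Q(n) = -2 (Q(n) = -3 + 1 = -2)
b(W) = W^(3/2)
t(Z) = (Z + (Z²)^(3/2))/(-2 + Z) (t(Z) = (Z + (Z²)^(3/2))/(Z - 2) = (Z + (Z²)^(3/2))/(-2 + Z))
t(q(-1, 3)) + 31*113 = (-5 + ((-5)²)^(3/2))/(-2 - 5) + 31*113 = (-5 + 25^(3/2))/(-7) + 3503 = -(-5 + 125)/7 + 3503 = -⅐*120 + 3503 = -120/7 + 3503 = 24401/7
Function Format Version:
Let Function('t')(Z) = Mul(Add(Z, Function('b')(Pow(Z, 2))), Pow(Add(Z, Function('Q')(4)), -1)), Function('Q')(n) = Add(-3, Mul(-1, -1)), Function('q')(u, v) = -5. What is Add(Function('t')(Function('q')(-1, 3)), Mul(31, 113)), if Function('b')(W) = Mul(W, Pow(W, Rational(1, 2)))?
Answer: Rational(24401, 7) ≈ 3485.9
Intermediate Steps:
Function('Q')(n) = -2 (Function('Q')(n) = Add(-3, 1) = -2)
Function('b')(W) = Pow(W, Rational(3, 2))
Function('t')(Z) = Mul(Pow(Add(-2, Z), -1), Add(Z, Pow(Pow(Z, 2), Rational(3, 2)))) (Function('t')(Z) = Mul(Add(Z, Pow(Pow(Z, 2), Rational(3, 2))), Pow(Add(Z, -2), -1)) = Mul(Add(Z, Pow(Pow(Z, 2), Rational(3, 2))), Pow(Add(-2, Z), -1)) = Mul(Pow(Add(-2, Z), -1), Add(Z, Pow(Pow(Z, 2), Rational(3, 2)))))
Add(Function('t')(Function('q')(-1, 3)), Mul(31, 113)) = Add(Mul(Pow(Add(-2, -5), -1), Add(-5, Pow(Pow(-5, 2), Rational(3, 2)))), Mul(31, 113)) = Add(Mul(Pow(-7, -1), Add(-5, Pow(25, Rational(3, 2)))), 3503) = Add(Mul(Rational(-1, 7), Add(-5, 125)), 3503) = Add(Mul(Rational(-1, 7), 120), 3503) = Add(Rational(-120, 7), 3503) = Rational(24401, 7)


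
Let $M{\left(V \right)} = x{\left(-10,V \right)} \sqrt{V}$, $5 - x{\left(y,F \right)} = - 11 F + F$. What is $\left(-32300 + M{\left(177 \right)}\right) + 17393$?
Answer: $-14907 + 1775 \sqrt{177} \approx 8707.8$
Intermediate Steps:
$x{\left(y,F \right)} = 5 + 10 F$ ($x{\left(y,F \right)} = 5 - \left(- 11 F + F\right) = 5 - - 10 F = 5 + 10 F$)
$M{\left(V \right)} = \sqrt{V} \left(5 + 10 V\right)$ ($M{\left(V \right)} = \left(5 + 10 V\right) \sqrt{V} = \sqrt{V} \left(5 + 10 V\right)$)
$\left(-32300 + M{\left(177 \right)}\right) + 17393 = \left(-32300 + \sqrt{177} \left(5 + 10 \cdot 177\right)\right) + 17393 = \left(-32300 + \sqrt{177} \left(5 + 1770\right)\right) + 17393 = \left(-32300 + \sqrt{177} \cdot 1775\right) + 17393 = \left(-32300 + 1775 \sqrt{177}\right) + 17393 = -14907 + 1775 \sqrt{177}$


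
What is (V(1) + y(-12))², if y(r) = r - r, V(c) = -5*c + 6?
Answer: 1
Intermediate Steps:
V(c) = 6 - 5*c
y(r) = 0
(V(1) + y(-12))² = ((6 - 5*1) + 0)² = ((6 - 5) + 0)² = (1 + 0)² = 1² = 1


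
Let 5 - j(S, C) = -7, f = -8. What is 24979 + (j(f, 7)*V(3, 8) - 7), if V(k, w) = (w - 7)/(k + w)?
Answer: 274704/11 ≈ 24973.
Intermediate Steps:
j(S, C) = 12 (j(S, C) = 5 - 1*(-7) = 5 + 7 = 12)
V(k, w) = (-7 + w)/(k + w)
24979 + (j(f, 7)*V(3, 8) - 7) = 24979 + (12*((-7 + 8)/(3 + 8)) - 7) = 24979 + (12*(1/11) - 7) = 24979 + (12/11 - 7) = 24979 - 65/11 = 274704/11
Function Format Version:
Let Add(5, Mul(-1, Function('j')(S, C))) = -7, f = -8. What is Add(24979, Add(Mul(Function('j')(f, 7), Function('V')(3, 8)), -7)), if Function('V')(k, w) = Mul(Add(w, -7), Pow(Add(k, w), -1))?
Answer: Rational(274704, 11) ≈ 24973.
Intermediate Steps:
Function('j')(S, C) = 12 (Function('j')(S, C) = Add(5, Mul(-1, -7)) = Add(5, 7) = 12)
Function('V')(k, w) = Mul(Pow(Add(k, w), -1), Add(-7, w)) (Function('V')(k, w) = Mul(Add(-7, w), Pow(Add(k, w), -1)) = Mul(Pow(Add(k, w), -1), Add(-7, w)))
Add(24979, Add(Mul(Function('j')(f, 7), Function('V')(3, 8)), -7)) = Add(24979, Add(Mul(12, Mul(Pow(Add(3, 8), -1), Add(-7, 8))), -7)) = Add(24979, Add(Mul(12, Mul(Pow(11, -1), 1)), -7)) = Add(24979, Add(Mul(12, Mul(Rational(1, 11), 1)), -7)) = Add(24979, Add(Mul(12, Rational(1, 11)), -7)) = Add(24979, Add(Rational(12, 11), -7)) = Add(24979, Rational(-65, 11)) = Rational(274704, 11)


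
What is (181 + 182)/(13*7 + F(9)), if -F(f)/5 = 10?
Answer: 363/41 ≈ 8.8537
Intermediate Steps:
F(f) = -50 (F(f) = -5*10 = -50)
(181 + 182)/(13*7 + F(9)) = (181 + 182)/(13*7 - 50) = 363/(91 - 50) = 363/41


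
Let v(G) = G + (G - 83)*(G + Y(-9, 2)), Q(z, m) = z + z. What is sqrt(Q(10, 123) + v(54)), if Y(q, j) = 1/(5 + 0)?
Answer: I*sqrt(37445)/5 ≈ 38.701*I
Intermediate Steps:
Q(z, m) = 2*z
Y(q, j) = 1/5
v(G) = G + (-83 + G)*(1/5 + G) (v(G) = G + (G - 83)*(G + 1/5) = G + (-83 + G)*(1/5 + G))
sqrt(Q(10, 123) + v(54)) = sqrt(2*10 + (-83/5 + 54**2 - 409/5*54)) = sqrt(20 + (-83/5 + 2916 - 22086/5)) = sqrt(20 - 7589/5) = sqrt(-7489/5) = I*sqrt(37445)/5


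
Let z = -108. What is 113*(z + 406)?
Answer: 33674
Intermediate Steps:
113*(z + 406) = 113*(-108 + 406) = 113*298 = 33674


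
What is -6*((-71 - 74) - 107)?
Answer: 1512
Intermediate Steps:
-6*((-71 - 74) - 107) = -6*(-145 - 107) = -6*(-252) = 1512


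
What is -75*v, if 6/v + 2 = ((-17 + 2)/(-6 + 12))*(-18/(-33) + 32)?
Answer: 4950/917 ≈ 5.3980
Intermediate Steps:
v = -66/917 (v = 6/(-2 + ((-17 + 2)/(-6 + 12))*(-18/(-33) + 32)) = 6/(-2 + (-15/6)*(-18*(-1/33) + 32)) = 6/(-2 + (-15*1/6)*(6/11 + 32)) = 6/(-2 - 5/2*358/11) = 6/(-2 - 895/11) = 6/(-917/11) = 6*(-11/917) = -66/917 ≈ -0.071974)
-75*v = -75*(-66/917) = 4950/917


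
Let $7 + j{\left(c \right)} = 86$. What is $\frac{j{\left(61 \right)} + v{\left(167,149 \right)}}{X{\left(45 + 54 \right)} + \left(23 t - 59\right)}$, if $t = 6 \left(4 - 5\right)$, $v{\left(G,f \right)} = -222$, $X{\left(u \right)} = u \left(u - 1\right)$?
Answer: $- \frac{143}{9505} \approx -0.015045$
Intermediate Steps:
$X{\left(u \right)} = u \left(-1 + u\right)$
$j{\left(c \right)} = 79$ ($j{\left(c \right)} = -7 + 86 = 79$)
$t = -6$ ($t = 6 \left(-1\right) = -6$)
$\frac{j{\left(61 \right)} + v{\left(167,149 \right)}}{X{\left(45 + 54 \right)} + \left(23 t - 59\right)} = \frac{79 - 222}{\left(45 + 54\right) \left(-1 + \left(45 + 54\right)\right) + \left(23 \left(-6\right) - 59\right)} = - \frac{143}{99 \left(-1 + 99\right) - 197} = - \frac{143}{99 \cdot 98 - 197} = - \frac{143}{9702 - 197} = - \frac{143}{9505}$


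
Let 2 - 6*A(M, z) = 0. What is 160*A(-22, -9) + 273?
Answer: 979/3 ≈ 326.33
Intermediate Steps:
A(M, z) = 1/3 (A(M, z) = 1/3 - 1/6*0 = 1/3 + 0 = 1/3)
160*A(-22, -9) + 273 = 160*(1/3) + 273 = 160/3 + 273 = 979/3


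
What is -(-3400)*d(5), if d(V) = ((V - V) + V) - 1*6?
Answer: -3400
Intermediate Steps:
d(V) = -6 + V (d(V) = (0 + V) - 6 = V - 6 = -6 + V)
-(-3400)*d(5) = -(-3400)*(-6 + 5) = -(-3400)*(-1) = -200*17 = -3400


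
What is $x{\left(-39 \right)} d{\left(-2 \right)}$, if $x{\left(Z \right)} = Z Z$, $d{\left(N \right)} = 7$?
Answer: $10647$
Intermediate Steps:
$x{\left(Z \right)} = Z^{2}$
$x{\left(-39 \right)} d{\left(-2 \right)} = \left(-39\right)^{2} \cdot 7 = 1521 \cdot 7 = 10647$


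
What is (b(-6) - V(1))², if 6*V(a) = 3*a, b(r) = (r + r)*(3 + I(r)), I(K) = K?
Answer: 5041/4 ≈ 1260.3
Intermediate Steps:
b(r) = 2*r*(3 + r) (b(r) = (r + r)*(3 + r) = (2*r)*(3 + r) = 2*r*(3 + r))
V(a) = a/2 (V(a) = (3*a)/6 = a/2)
(b(-6) - V(1))² = (2*(-6)*(3 - 6) - 1/2)² = (2*(-6)*(-3) - 1*½)² = (36 - ½)² = (71/2)² = 5041/4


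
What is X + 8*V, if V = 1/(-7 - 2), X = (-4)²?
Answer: 136/9 ≈ 15.111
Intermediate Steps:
X = 16
V = -⅑ (V = 1/(-9) = -⅑ ≈ -0.11111)
X + 8*V = 16 + 8*(-⅑) = 16 - 8/9 = 136/9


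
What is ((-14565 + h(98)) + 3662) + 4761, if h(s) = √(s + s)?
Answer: -6128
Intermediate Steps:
h(s) = √2*√s (h(s) = √(2*s) = √2*√s)
((-14565 + h(98)) + 3662) + 4761 = ((-14565 + √2*√98) + 3662) + 4761 = ((-14565 + √2*(7*√2)) + 3662) + 4761 = ((-14565 + 14) + 3662) + 4761 = (-14551 + 3662) + 4761 = -10889 + 4761 = -6128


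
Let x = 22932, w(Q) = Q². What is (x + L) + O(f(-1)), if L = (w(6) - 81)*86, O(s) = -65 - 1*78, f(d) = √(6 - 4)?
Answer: 18919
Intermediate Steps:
f(d) = √2
O(s) = -143 (O(s) = -65 - 78 = -143)
L = -3870 (L = (6² - 81)*86 = (36 - 81)*86 = -45*86 = -3870)
(x + L) + O(f(-1)) = (22932 - 3870) - 143 = 19062 - 143 = 18919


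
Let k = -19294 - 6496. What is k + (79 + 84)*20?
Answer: -22530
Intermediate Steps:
k = -25790
k + (79 + 84)*20 = -25790 + (79 + 84)*20 = -25790 + 163*20 = -25790 + 3260 = -22530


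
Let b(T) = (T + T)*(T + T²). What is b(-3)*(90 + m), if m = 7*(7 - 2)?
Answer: -4500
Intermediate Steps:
b(T) = 2*T*(T + T²) (b(T) = (2*T)*(T + T²) = 2*T*(T + T²))
m = 35 (m = 7*5 = 35)
b(-3)*(90 + m) = (2*(-3)²*(1 - 3))*(90 + 35) = (2*9*(-2))*125 = -36*125 = -4500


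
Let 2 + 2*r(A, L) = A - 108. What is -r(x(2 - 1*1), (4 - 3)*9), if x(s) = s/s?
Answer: 109/2 ≈ 54.500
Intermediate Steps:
x(s) = 1
r(A, L) = -55 + A/2 (r(A, L) = -1 + (A - 108)/2 = -1 + (-108 + A)/2 = -1 + (-54 + A/2) = -55 + A/2)
-r(x(2 - 1*1), (4 - 3)*9) = -(-55 + (½)*1) = -(-55 + ½) = -1*(-109/2) = 109/2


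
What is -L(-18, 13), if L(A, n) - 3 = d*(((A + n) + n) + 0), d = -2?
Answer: 13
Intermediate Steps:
L(A, n) = 3 - 4*n - 2*A (L(A, n) = 3 - 2*(((A + n) + n) + 0) = 3 - 2*((A + 2*n) + 0) = 3 - 2*(A + 2*n) = 3 + (-4*n - 2*A) = 3 - 4*n - 2*A)
-L(-18, 13) = -(3 - 4*13 - 2*(-18)) = -(3 - 52 + 36) = -1*(-13) = 13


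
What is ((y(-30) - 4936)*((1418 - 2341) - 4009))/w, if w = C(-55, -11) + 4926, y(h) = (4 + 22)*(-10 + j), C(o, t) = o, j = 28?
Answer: 22036176/4871 ≈ 4524.0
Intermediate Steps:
y(h) = 468 (y(h) = (4 + 22)*(-10 + 28) = 26*18 = 468)
w = 4871 (w = -55 + 4926 = 4871)
((y(-30) - 4936)*((1418 - 2341) - 4009))/w = ((468 - 4936)*((1418 - 2341) - 4009))/4871 = -4468*(-923 - 4009)*(1/4871) = -4468*(-4932)*(1/4871) = 22036176*(1/4871) = 22036176/4871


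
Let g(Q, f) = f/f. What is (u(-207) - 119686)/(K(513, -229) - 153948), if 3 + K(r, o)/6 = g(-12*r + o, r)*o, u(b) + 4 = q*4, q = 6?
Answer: 59833/77670 ≈ 0.77035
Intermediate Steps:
u(b) = 20 (u(b) = -4 + 6*4 = -4 + 24 = 20)
g(Q, f) = 1
K(r, o) = -18 + 6*o (K(r, o) = -18 + 6*(1*o) = -18 + 6*o)
(u(-207) - 119686)/(K(513, -229) - 153948) = (20 - 119686)/((-18 + 6*(-229)) - 153948) = -119666/((-18 - 1374) - 153948) = -119666/(-1392 - 153948) = -119666/(-155340) = -119666*(-1/155340) = 59833/77670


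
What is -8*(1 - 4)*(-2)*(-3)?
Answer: 144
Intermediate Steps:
-8*(1 - 4)*(-2)*(-3) = -(-24)*(-2)*(-3) = -8*6*(-3) = -48*(-3) = 144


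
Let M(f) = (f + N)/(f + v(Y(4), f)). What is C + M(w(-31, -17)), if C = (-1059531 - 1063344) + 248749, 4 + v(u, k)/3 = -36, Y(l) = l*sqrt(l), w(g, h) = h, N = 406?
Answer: -256755651/137 ≈ -1.8741e+6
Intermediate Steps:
Y(l) = l**(3/2)
v(u, k) = -120 (v(u, k) = -12 + 3*(-36) = -12 - 108 = -120)
M(f) = (406 + f)/(-120 + f) (M(f) = (f + 406)/(f - 120) = (406 + f)/(-120 + f))
C = -1874126 (C = -2122875 + 248749 = -1874126)
C + M(w(-31, -17)) = -1874126 + (406 - 17)/(-120 - 17) = -1874126 + 389/(-137) = -1874126 - 1/137*389 = -1874126 - 389/137 = -256755651/137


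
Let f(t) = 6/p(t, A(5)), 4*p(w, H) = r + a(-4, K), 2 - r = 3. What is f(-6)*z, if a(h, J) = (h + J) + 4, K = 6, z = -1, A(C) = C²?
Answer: -24/5 ≈ -4.8000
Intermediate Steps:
r = -1 (r = 2 - 1*3 = 2 - 3 = -1)
a(h, J) = 4 + J + h (a(h, J) = (J + h) + 4 = 4 + J + h)
p(w, H) = 5/4 (p(w, H) = (-1 + (4 + 6 - 4))/4 = (-1 + 6)/4 = (¼)*5 = 5/4)
f(t) = 24/5 (f(t) = 6/(5/4) = 6*(⅘) = 24/5)
f(-6)*z = (24/5)*(-1) = -24/5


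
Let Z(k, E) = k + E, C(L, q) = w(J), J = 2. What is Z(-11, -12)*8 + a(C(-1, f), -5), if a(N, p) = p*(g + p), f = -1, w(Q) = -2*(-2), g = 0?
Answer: -159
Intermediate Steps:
w(Q) = 4
C(L, q) = 4
a(N, p) = p² (a(N, p) = p*(0 + p) = p*p = p²)
Z(k, E) = E + k
Z(-11, -12)*8 + a(C(-1, f), -5) = (-12 - 11)*8 + (-5)² = -23*8 + 25 = -184 + 25 = -159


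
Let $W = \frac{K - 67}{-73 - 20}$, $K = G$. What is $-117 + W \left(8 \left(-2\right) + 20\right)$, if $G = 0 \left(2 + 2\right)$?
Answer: $- \frac{10613}{93} \approx -114.12$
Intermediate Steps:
$G = 0$ ($G = 0 \cdot 4 = 0$)
$K = 0$
$W = \frac{67}{93}$ ($W = \frac{0 - 67}{-73 - 20} = - \frac{67}{-93} = \left(-67\right) \left(- \frac{1}{93}\right) = \frac{67}{93} \approx 0.72043$)
$-117 + W \left(8 \left(-2\right) + 20\right) = -117 + \frac{67 \left(8 \left(-2\right) + 20\right)}{93} = -117 + \frac{67 \left(-16 + 20\right)}{93} = -117 + \frac{67}{93} \cdot 4 = -117 + \frac{268}{93} = - \frac{10613}{93}$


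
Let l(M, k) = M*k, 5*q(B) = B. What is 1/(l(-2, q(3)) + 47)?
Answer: 5/229 ≈ 0.021834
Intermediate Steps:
q(B) = B/5
1/(l(-2, q(3)) + 47) = 1/(-2*3/5 + 47) = 1/(-2*⅗ + 47) = 1/(-6/5 + 47) = 1/(229/5) = 5/229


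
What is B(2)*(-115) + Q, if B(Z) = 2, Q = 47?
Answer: -183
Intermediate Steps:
B(2)*(-115) + Q = 2*(-115) + 47 = -230 + 47 = -183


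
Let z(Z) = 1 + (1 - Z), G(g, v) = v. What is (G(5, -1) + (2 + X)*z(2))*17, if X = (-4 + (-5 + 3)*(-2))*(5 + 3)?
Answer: -17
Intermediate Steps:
z(Z) = 2 - Z
X = 0 (X = (-4 - 2*(-2))*8 = (-4 + 4)*8 = 0*8 = 0)
(G(5, -1) + (2 + X)*z(2))*17 = (-1 + (2 + 0)*(2 - 1*2))*17 = (-1 + 2*(2 - 2))*17 = (-1 + 2*0)*17 = (-1 + 0)*17 = -1*17 = -17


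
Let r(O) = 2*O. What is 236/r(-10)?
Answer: -59/5 ≈ -11.800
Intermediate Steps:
236/r(-10) = 236/((2*(-10))) = 236/(-20) = 236*(-1/20) = -59/5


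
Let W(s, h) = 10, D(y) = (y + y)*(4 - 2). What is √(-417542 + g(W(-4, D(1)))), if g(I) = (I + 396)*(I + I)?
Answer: I*√409422 ≈ 639.86*I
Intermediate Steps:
D(y) = 4*y (D(y) = (2*y)*2 = 4*y)
g(I) = 2*I*(396 + I) (g(I) = (396 + I)*(2*I) = 2*I*(396 + I))
√(-417542 + g(W(-4, D(1)))) = √(-417542 + 2*10*(396 + 10)) = √(-417542 + 2*10*406) = √(-417542 + 8120) = √(-409422) = I*√409422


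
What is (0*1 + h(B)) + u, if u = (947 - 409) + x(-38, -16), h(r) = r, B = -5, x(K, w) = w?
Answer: 517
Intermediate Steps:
u = 522 (u = (947 - 409) - 16 = 538 - 16 = 522)
(0*1 + h(B)) + u = (0*1 - 5) + 522 = (0 - 5) + 522 = -5 + 522 = 517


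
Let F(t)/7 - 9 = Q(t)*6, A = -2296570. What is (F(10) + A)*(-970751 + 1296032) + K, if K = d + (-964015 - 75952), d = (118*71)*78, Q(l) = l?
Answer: -746873861930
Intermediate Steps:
F(t) = 63 + 42*t (F(t) = 63 + 7*(t*6) = 63 + 7*(6*t) = 63 + 42*t)
d = 653484 (d = 8378*78 = 653484)
K = -386483 (K = 653484 + (-964015 - 75952) = 653484 - 1039967 = -386483)
(F(10) + A)*(-970751 + 1296032) + K = ((63 + 42*10) - 2296570)*(-970751 + 1296032) - 386483 = ((63 + 420) - 2296570)*325281 - 386483 = (483 - 2296570)*325281 - 386483 = -2296087*325281 - 386483 = -746873475447 - 386483 = -746873861930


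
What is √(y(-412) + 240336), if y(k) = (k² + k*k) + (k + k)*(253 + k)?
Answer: 2*√177710 ≈ 843.11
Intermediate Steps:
y(k) = 2*k² + 2*k*(253 + k) (y(k) = (k² + k²) + (2*k)*(253 + k) = 2*k² + 2*k*(253 + k))
√(y(-412) + 240336) = √(2*(-412)*(253 + 2*(-412)) + 240336) = √(2*(-412)*(253 - 824) + 240336) = √(2*(-412)*(-571) + 240336) = √(470504 + 240336) = √710840 = 2*√177710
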